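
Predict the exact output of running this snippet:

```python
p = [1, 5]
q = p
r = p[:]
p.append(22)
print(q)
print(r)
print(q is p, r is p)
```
[1, 5, 22]
[1, 5]
True False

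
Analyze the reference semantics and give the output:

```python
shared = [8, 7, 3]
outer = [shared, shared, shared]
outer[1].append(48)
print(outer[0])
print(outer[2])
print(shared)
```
[8, 7, 3, 48]
[8, 7, 3, 48]
[8, 7, 3, 48]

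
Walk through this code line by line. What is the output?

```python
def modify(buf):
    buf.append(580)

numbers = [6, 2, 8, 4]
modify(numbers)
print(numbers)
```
[6, 2, 8, 4, 580]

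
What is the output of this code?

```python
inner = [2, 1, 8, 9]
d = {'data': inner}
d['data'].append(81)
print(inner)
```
[2, 1, 8, 9, 81]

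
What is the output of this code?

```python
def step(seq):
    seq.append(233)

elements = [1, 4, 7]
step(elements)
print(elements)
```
[1, 4, 7, 233]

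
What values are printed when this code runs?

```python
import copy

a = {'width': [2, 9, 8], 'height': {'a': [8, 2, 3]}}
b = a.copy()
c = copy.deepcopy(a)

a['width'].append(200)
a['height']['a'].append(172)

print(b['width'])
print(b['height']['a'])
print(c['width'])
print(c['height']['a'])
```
[2, 9, 8, 200]
[8, 2, 3, 172]
[2, 9, 8]
[8, 2, 3]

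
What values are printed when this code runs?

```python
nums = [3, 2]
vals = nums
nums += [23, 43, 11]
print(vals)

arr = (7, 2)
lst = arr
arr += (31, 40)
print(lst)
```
[3, 2, 23, 43, 11]
(7, 2)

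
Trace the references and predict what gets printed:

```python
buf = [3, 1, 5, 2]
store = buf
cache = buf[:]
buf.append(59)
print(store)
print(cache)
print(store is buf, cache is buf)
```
[3, 1, 5, 2, 59]
[3, 1, 5, 2]
True False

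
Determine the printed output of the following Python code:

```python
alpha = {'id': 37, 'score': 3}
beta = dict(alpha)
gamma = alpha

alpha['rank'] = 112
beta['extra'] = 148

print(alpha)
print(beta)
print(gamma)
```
{'id': 37, 'score': 3, 'rank': 112}
{'id': 37, 'score': 3, 'extra': 148}
{'id': 37, 'score': 3, 'rank': 112}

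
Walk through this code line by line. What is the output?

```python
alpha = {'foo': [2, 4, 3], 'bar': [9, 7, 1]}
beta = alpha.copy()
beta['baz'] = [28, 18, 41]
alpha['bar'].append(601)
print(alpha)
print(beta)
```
{'foo': [2, 4, 3], 'bar': [9, 7, 1, 601]}
{'foo': [2, 4, 3], 'bar': [9, 7, 1, 601], 'baz': [28, 18, 41]}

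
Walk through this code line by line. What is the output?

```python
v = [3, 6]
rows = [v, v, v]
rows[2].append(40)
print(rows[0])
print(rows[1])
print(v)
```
[3, 6, 40]
[3, 6, 40]
[3, 6, 40]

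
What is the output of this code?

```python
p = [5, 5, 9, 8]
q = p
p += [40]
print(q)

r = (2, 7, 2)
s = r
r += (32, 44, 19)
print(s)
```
[5, 5, 9, 8, 40]
(2, 7, 2)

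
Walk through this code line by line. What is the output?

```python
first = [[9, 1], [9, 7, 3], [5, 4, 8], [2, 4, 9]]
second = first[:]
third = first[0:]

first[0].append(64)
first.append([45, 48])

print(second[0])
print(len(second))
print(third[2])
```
[9, 1, 64]
4
[5, 4, 8]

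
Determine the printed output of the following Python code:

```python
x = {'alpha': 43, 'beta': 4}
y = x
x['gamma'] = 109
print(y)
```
{'alpha': 43, 'beta': 4, 'gamma': 109}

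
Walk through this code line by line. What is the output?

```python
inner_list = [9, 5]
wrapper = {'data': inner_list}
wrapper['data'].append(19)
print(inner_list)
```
[9, 5, 19]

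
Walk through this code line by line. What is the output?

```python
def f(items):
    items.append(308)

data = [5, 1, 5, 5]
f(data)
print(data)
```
[5, 1, 5, 5, 308]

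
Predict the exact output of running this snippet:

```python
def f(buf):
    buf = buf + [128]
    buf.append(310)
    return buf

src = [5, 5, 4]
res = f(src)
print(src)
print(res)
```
[5, 5, 4]
[5, 5, 4, 128, 310]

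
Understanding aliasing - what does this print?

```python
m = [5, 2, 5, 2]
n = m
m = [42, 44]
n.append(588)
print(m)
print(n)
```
[42, 44]
[5, 2, 5, 2, 588]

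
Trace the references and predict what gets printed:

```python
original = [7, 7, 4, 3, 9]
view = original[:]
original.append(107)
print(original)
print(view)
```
[7, 7, 4, 3, 9, 107]
[7, 7, 4, 3, 9]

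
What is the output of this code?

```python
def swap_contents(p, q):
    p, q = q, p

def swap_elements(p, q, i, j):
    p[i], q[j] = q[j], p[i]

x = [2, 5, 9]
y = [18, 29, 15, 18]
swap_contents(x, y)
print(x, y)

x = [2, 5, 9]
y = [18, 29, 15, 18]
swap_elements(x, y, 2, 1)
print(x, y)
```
[2, 5, 9] [18, 29, 15, 18]
[2, 5, 29] [18, 9, 15, 18]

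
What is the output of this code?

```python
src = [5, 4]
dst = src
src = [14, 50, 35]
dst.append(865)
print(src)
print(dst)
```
[14, 50, 35]
[5, 4, 865]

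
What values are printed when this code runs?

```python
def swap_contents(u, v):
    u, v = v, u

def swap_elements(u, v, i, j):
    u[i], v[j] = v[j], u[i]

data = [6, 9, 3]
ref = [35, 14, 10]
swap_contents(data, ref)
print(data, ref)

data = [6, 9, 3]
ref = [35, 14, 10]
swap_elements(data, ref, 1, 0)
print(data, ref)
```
[6, 9, 3] [35, 14, 10]
[6, 35, 3] [9, 14, 10]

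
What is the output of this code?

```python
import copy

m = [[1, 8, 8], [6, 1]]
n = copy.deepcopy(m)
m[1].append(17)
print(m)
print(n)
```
[[1, 8, 8], [6, 1, 17]]
[[1, 8, 8], [6, 1]]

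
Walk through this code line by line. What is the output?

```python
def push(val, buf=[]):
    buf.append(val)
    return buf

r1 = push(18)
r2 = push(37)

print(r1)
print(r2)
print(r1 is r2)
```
[18, 37]
[18, 37]
True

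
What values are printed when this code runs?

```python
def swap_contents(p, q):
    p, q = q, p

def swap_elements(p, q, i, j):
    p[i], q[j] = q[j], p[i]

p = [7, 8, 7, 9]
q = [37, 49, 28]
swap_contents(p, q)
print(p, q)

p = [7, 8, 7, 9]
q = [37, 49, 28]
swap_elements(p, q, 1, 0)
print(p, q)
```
[7, 8, 7, 9] [37, 49, 28]
[7, 37, 7, 9] [8, 49, 28]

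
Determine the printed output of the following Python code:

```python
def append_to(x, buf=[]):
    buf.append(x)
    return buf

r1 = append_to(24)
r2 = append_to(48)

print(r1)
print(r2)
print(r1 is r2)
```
[24, 48]
[24, 48]
True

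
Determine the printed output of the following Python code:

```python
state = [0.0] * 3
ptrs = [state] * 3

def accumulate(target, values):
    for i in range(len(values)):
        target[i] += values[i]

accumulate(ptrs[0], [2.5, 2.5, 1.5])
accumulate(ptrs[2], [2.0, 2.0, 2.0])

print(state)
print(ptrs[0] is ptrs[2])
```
[4.5, 4.5, 3.5]
True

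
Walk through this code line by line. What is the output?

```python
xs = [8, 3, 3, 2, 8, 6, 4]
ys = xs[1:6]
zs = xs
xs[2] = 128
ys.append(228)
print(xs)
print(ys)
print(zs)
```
[8, 3, 128, 2, 8, 6, 4]
[3, 3, 2, 8, 6, 228]
[8, 3, 128, 2, 8, 6, 4]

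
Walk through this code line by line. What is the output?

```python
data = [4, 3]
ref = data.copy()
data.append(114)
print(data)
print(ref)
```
[4, 3, 114]
[4, 3]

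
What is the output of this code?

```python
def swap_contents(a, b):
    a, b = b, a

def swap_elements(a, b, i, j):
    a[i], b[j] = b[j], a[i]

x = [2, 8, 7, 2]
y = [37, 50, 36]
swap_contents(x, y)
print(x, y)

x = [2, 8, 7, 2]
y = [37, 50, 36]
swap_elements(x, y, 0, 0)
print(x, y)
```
[2, 8, 7, 2] [37, 50, 36]
[37, 8, 7, 2] [2, 50, 36]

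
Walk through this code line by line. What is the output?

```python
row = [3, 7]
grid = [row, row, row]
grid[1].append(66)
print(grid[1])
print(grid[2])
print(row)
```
[3, 7, 66]
[3, 7, 66]
[3, 7, 66]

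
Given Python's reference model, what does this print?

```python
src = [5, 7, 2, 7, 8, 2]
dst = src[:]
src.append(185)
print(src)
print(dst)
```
[5, 7, 2, 7, 8, 2, 185]
[5, 7, 2, 7, 8, 2]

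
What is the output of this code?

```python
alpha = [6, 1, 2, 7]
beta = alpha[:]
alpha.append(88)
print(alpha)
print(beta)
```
[6, 1, 2, 7, 88]
[6, 1, 2, 7]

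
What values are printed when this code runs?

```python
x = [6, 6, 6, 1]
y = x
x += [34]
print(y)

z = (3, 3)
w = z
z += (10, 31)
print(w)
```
[6, 6, 6, 1, 34]
(3, 3)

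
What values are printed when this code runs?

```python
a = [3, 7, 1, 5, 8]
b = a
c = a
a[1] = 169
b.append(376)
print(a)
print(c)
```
[3, 169, 1, 5, 8, 376]
[3, 169, 1, 5, 8, 376]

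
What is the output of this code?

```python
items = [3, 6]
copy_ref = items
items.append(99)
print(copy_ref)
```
[3, 6, 99]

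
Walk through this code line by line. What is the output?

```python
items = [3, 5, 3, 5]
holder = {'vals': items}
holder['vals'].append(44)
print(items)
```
[3, 5, 3, 5, 44]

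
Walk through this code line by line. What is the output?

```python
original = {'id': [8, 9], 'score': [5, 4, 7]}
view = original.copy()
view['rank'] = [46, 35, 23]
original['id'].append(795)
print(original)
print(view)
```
{'id': [8, 9, 795], 'score': [5, 4, 7]}
{'id': [8, 9, 795], 'score': [5, 4, 7], 'rank': [46, 35, 23]}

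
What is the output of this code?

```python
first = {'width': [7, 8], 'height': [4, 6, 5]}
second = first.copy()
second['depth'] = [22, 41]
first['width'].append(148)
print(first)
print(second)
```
{'width': [7, 8, 148], 'height': [4, 6, 5]}
{'width': [7, 8, 148], 'height': [4, 6, 5], 'depth': [22, 41]}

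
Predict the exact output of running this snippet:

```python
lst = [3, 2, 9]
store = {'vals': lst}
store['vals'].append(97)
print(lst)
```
[3, 2, 9, 97]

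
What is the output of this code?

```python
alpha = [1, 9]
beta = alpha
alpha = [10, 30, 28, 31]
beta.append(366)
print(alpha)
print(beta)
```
[10, 30, 28, 31]
[1, 9, 366]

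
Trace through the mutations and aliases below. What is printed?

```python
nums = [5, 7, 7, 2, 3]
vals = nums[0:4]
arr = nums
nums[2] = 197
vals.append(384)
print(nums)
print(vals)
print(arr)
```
[5, 7, 197, 2, 3]
[5, 7, 7, 2, 384]
[5, 7, 197, 2, 3]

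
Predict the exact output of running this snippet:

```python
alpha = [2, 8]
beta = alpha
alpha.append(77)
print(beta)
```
[2, 8, 77]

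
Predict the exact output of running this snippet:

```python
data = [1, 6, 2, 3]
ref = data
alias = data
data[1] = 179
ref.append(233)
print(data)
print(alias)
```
[1, 179, 2, 3, 233]
[1, 179, 2, 3, 233]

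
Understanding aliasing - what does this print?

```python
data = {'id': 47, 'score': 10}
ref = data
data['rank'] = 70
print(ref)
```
{'id': 47, 'score': 10, 'rank': 70}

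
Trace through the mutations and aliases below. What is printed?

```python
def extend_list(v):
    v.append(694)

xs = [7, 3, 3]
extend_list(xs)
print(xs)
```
[7, 3, 3, 694]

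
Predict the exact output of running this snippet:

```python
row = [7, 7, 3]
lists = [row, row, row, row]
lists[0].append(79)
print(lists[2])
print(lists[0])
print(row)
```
[7, 7, 3, 79]
[7, 7, 3, 79]
[7, 7, 3, 79]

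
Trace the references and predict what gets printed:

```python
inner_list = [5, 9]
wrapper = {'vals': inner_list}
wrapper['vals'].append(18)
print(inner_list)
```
[5, 9, 18]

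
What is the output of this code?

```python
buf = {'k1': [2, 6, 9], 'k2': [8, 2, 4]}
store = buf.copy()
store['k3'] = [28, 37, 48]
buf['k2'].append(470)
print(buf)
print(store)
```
{'k1': [2, 6, 9], 'k2': [8, 2, 4, 470]}
{'k1': [2, 6, 9], 'k2': [8, 2, 4, 470], 'k3': [28, 37, 48]}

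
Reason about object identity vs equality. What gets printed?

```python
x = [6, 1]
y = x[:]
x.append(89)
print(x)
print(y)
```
[6, 1, 89]
[6, 1]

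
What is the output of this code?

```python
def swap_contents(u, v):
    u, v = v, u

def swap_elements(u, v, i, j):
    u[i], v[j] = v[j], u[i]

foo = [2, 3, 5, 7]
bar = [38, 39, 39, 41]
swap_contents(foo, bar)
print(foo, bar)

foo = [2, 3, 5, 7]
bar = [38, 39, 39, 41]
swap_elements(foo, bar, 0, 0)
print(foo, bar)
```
[2, 3, 5, 7] [38, 39, 39, 41]
[38, 3, 5, 7] [2, 39, 39, 41]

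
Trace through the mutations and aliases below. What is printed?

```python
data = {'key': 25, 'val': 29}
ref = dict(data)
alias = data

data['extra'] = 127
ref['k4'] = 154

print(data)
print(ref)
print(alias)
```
{'key': 25, 'val': 29, 'extra': 127}
{'key': 25, 'val': 29, 'k4': 154}
{'key': 25, 'val': 29, 'extra': 127}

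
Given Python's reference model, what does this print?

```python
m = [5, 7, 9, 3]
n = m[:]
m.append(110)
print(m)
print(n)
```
[5, 7, 9, 3, 110]
[5, 7, 9, 3]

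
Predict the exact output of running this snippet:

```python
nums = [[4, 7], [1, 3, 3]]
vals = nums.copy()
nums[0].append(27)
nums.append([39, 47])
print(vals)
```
[[4, 7, 27], [1, 3, 3]]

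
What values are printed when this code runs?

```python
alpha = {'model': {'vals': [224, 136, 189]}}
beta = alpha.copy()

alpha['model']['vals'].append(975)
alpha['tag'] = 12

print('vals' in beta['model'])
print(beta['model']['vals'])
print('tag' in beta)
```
True
[224, 136, 189, 975]
False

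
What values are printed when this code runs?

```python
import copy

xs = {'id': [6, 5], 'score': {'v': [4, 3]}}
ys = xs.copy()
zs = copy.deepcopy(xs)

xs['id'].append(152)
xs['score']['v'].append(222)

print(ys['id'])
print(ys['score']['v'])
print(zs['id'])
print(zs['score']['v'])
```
[6, 5, 152]
[4, 3, 222]
[6, 5]
[4, 3]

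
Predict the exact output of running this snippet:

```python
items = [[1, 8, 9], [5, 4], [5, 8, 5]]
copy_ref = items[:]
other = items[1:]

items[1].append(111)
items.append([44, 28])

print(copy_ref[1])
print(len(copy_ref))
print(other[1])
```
[5, 4, 111]
3
[5, 8, 5]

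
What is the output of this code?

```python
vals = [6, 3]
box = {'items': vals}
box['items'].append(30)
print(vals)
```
[6, 3, 30]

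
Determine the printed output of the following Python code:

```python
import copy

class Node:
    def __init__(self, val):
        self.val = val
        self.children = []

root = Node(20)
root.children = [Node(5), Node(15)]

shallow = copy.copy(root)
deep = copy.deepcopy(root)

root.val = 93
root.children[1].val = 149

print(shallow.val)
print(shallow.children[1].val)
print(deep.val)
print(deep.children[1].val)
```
20
149
20
15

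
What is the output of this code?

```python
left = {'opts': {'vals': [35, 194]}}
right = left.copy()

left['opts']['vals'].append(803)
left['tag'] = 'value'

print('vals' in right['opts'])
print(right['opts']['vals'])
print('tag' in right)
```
True
[35, 194, 803]
False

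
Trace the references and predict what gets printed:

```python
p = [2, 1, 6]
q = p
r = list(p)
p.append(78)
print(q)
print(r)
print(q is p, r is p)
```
[2, 1, 6, 78]
[2, 1, 6]
True False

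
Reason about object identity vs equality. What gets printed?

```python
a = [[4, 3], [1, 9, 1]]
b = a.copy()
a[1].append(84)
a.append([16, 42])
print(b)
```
[[4, 3], [1, 9, 1, 84]]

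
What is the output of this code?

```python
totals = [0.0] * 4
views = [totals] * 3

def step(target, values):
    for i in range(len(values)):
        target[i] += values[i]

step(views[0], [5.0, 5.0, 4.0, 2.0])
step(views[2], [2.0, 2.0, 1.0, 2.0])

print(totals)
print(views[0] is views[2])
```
[7.0, 7.0, 5.0, 4.0]
True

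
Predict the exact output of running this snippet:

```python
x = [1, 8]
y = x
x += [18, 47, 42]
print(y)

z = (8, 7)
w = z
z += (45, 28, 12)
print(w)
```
[1, 8, 18, 47, 42]
(8, 7)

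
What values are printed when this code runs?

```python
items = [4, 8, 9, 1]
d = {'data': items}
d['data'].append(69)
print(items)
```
[4, 8, 9, 1, 69]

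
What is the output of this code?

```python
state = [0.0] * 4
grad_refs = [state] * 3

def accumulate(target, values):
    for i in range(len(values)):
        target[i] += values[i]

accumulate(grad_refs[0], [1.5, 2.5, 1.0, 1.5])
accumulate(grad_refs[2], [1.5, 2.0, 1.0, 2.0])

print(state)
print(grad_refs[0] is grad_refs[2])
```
[3.0, 4.5, 2.0, 3.5]
True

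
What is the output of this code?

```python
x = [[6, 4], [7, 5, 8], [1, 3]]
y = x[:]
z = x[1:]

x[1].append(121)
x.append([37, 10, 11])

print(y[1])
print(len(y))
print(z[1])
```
[7, 5, 8, 121]
3
[1, 3]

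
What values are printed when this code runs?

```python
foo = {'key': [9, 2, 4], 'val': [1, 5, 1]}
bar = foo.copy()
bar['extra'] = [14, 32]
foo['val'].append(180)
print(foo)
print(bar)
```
{'key': [9, 2, 4], 'val': [1, 5, 1, 180]}
{'key': [9, 2, 4], 'val': [1, 5, 1, 180], 'extra': [14, 32]}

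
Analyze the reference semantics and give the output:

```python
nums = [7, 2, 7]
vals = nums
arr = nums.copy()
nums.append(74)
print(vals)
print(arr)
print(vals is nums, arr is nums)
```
[7, 2, 7, 74]
[7, 2, 7]
True False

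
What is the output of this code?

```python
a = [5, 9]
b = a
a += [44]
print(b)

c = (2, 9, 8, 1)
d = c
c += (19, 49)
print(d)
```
[5, 9, 44]
(2, 9, 8, 1)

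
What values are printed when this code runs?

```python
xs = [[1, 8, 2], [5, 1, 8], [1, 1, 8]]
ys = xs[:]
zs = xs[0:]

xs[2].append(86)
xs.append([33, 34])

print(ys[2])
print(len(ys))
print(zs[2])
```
[1, 1, 8, 86]
3
[1, 1, 8, 86]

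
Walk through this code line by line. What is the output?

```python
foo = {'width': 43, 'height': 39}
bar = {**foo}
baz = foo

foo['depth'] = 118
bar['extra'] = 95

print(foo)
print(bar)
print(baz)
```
{'width': 43, 'height': 39, 'depth': 118}
{'width': 43, 'height': 39, 'extra': 95}
{'width': 43, 'height': 39, 'depth': 118}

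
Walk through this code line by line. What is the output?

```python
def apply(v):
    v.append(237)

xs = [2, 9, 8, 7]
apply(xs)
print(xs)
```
[2, 9, 8, 7, 237]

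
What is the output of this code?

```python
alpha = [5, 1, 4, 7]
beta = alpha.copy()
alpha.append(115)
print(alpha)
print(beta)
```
[5, 1, 4, 7, 115]
[5, 1, 4, 7]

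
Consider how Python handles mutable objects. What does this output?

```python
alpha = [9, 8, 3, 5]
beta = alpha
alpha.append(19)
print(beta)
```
[9, 8, 3, 5, 19]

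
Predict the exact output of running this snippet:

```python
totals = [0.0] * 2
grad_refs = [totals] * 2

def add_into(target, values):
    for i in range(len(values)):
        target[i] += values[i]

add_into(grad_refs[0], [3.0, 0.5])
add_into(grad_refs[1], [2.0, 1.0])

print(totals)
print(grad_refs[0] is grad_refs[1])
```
[5.0, 1.5]
True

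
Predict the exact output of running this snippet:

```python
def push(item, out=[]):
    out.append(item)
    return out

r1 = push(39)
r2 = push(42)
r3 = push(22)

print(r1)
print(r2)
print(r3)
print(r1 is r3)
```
[39, 42, 22]
[39, 42, 22]
[39, 42, 22]
True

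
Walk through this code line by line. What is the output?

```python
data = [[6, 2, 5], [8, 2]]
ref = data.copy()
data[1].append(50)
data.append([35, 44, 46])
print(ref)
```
[[6, 2, 5], [8, 2, 50]]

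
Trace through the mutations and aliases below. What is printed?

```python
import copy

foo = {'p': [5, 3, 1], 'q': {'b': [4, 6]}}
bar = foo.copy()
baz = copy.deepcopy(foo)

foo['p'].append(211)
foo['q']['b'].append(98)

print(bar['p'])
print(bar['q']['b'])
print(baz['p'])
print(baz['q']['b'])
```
[5, 3, 1, 211]
[4, 6, 98]
[5, 3, 1]
[4, 6]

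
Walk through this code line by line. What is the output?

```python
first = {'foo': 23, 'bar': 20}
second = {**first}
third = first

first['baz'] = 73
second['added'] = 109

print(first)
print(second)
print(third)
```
{'foo': 23, 'bar': 20, 'baz': 73}
{'foo': 23, 'bar': 20, 'added': 109}
{'foo': 23, 'bar': 20, 'baz': 73}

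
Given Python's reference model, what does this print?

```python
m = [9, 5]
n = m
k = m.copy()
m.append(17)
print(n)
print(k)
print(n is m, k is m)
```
[9, 5, 17]
[9, 5]
True False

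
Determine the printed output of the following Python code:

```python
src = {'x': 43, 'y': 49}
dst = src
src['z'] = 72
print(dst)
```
{'x': 43, 'y': 49, 'z': 72}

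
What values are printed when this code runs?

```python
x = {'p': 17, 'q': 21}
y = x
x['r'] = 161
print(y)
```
{'p': 17, 'q': 21, 'r': 161}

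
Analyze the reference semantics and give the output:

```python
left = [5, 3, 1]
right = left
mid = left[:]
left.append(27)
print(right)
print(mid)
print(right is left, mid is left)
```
[5, 3, 1, 27]
[5, 3, 1]
True False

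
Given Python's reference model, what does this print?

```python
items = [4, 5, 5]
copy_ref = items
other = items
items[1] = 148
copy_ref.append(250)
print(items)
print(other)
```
[4, 148, 5, 250]
[4, 148, 5, 250]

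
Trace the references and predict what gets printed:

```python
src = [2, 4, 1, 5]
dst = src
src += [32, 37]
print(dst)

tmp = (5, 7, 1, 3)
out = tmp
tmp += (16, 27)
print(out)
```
[2, 4, 1, 5, 32, 37]
(5, 7, 1, 3)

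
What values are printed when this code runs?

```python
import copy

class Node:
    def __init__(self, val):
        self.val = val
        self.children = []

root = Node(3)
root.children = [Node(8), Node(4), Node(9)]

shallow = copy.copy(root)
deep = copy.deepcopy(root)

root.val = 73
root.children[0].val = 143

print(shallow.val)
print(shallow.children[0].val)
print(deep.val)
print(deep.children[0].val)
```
3
143
3
8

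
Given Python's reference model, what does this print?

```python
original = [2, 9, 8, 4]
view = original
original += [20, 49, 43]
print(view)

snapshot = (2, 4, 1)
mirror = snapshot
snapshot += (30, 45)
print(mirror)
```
[2, 9, 8, 4, 20, 49, 43]
(2, 4, 1)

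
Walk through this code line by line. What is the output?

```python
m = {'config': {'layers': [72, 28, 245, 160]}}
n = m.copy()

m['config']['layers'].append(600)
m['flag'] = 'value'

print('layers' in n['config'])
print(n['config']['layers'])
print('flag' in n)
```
True
[72, 28, 245, 160, 600]
False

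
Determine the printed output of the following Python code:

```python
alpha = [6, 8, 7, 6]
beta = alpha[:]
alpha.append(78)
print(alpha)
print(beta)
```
[6, 8, 7, 6, 78]
[6, 8, 7, 6]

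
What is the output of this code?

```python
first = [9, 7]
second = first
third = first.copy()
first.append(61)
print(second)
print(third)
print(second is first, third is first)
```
[9, 7, 61]
[9, 7]
True False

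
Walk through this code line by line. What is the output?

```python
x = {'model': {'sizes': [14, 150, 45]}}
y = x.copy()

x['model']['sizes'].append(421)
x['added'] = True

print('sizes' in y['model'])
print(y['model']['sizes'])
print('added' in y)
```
True
[14, 150, 45, 421]
False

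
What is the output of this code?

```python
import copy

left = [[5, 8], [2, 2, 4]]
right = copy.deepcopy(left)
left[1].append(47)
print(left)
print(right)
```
[[5, 8], [2, 2, 4, 47]]
[[5, 8], [2, 2, 4]]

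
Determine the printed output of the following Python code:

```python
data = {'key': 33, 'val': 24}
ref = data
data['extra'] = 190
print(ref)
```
{'key': 33, 'val': 24, 'extra': 190}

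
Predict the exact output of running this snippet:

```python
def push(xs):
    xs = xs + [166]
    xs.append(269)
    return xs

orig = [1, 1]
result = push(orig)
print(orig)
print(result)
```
[1, 1]
[1, 1, 166, 269]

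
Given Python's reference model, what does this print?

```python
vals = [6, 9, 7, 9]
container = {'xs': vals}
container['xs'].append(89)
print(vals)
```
[6, 9, 7, 9, 89]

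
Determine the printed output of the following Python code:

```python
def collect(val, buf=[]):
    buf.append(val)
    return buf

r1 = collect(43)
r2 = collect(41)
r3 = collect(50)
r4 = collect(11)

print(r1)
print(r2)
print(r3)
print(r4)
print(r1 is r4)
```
[43, 41, 50, 11]
[43, 41, 50, 11]
[43, 41, 50, 11]
[43, 41, 50, 11]
True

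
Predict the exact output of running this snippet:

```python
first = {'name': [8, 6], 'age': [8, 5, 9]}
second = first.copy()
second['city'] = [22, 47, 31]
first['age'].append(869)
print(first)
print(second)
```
{'name': [8, 6], 'age': [8, 5, 9, 869]}
{'name': [8, 6], 'age': [8, 5, 9, 869], 'city': [22, 47, 31]}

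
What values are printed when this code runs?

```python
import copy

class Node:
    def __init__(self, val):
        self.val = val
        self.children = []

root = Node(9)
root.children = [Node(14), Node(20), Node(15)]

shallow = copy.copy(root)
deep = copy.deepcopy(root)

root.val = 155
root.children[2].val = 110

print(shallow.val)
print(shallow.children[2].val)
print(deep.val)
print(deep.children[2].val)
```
9
110
9
15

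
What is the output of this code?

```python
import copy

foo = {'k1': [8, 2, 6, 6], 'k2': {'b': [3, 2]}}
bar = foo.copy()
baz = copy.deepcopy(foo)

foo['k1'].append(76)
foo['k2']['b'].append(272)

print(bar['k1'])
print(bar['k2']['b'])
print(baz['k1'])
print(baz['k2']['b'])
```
[8, 2, 6, 6, 76]
[3, 2, 272]
[8, 2, 6, 6]
[3, 2]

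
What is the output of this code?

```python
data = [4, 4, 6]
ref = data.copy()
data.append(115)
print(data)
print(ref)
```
[4, 4, 6, 115]
[4, 4, 6]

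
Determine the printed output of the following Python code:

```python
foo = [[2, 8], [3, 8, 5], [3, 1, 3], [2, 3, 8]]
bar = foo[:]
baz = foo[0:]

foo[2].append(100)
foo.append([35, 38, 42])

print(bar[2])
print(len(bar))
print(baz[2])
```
[3, 1, 3, 100]
4
[3, 1, 3, 100]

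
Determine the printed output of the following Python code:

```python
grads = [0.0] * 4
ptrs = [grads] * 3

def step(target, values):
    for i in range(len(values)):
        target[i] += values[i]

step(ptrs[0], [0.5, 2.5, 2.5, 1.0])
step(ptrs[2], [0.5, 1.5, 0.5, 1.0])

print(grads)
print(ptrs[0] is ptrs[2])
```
[1.0, 4.0, 3.0, 2.0]
True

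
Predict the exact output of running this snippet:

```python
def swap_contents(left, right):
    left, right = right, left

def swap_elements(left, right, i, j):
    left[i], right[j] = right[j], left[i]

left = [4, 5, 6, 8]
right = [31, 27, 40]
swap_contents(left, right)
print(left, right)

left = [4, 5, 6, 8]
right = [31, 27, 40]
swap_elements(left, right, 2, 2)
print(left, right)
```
[4, 5, 6, 8] [31, 27, 40]
[4, 5, 40, 8] [31, 27, 6]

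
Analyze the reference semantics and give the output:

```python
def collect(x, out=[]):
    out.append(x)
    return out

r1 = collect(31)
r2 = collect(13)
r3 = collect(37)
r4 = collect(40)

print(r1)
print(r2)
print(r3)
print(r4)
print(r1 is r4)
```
[31, 13, 37, 40]
[31, 13, 37, 40]
[31, 13, 37, 40]
[31, 13, 37, 40]
True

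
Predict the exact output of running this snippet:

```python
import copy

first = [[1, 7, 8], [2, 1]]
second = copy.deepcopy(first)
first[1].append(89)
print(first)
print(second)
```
[[1, 7, 8], [2, 1, 89]]
[[1, 7, 8], [2, 1]]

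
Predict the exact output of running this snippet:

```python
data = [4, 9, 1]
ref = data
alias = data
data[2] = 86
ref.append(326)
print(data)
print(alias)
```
[4, 9, 86, 326]
[4, 9, 86, 326]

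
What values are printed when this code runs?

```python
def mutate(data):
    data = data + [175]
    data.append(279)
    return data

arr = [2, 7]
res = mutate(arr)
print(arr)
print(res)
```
[2, 7]
[2, 7, 175, 279]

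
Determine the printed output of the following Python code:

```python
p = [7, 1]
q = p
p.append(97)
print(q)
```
[7, 1, 97]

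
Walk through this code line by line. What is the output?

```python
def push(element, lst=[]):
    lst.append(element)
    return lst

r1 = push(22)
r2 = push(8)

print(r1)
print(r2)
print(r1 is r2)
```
[22, 8]
[22, 8]
True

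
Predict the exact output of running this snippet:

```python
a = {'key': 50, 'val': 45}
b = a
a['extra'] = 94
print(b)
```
{'key': 50, 'val': 45, 'extra': 94}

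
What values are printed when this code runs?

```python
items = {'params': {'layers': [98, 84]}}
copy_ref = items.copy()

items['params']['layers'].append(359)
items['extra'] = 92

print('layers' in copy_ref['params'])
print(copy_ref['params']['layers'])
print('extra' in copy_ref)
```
True
[98, 84, 359]
False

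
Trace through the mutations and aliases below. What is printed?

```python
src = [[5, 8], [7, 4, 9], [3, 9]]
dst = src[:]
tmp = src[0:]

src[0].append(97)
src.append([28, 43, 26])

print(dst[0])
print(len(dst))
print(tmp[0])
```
[5, 8, 97]
3
[5, 8, 97]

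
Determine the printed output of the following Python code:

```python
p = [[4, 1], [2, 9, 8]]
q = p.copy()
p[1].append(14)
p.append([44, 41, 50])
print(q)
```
[[4, 1], [2, 9, 8, 14]]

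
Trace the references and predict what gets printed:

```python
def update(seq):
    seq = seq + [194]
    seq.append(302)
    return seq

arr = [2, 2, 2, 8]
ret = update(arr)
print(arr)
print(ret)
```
[2, 2, 2, 8]
[2, 2, 2, 8, 194, 302]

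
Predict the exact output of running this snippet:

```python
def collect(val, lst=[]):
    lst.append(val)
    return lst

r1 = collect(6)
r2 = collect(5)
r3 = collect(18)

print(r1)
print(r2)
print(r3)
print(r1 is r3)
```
[6, 5, 18]
[6, 5, 18]
[6, 5, 18]
True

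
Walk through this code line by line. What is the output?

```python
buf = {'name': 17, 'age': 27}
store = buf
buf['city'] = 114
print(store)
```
{'name': 17, 'age': 27, 'city': 114}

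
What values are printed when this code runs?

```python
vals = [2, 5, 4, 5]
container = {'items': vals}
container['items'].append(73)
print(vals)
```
[2, 5, 4, 5, 73]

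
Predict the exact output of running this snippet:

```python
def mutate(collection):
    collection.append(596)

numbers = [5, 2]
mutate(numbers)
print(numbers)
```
[5, 2, 596]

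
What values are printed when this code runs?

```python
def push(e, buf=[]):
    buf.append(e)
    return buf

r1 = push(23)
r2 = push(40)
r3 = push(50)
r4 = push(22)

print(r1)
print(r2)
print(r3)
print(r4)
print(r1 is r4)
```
[23, 40, 50, 22]
[23, 40, 50, 22]
[23, 40, 50, 22]
[23, 40, 50, 22]
True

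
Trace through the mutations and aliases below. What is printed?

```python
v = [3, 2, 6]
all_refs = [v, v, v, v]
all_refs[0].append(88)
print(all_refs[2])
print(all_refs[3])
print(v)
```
[3, 2, 6, 88]
[3, 2, 6, 88]
[3, 2, 6, 88]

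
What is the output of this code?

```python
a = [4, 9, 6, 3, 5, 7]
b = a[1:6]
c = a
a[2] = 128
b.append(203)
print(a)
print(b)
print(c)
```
[4, 9, 128, 3, 5, 7]
[9, 6, 3, 5, 7, 203]
[4, 9, 128, 3, 5, 7]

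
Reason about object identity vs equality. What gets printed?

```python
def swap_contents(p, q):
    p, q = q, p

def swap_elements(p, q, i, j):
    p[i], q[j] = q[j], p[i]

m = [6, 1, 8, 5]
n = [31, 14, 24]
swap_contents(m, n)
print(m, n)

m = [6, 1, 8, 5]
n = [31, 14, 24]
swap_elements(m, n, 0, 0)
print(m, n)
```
[6, 1, 8, 5] [31, 14, 24]
[31, 1, 8, 5] [6, 14, 24]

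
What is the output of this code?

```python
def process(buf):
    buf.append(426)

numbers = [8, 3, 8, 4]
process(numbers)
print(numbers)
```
[8, 3, 8, 4, 426]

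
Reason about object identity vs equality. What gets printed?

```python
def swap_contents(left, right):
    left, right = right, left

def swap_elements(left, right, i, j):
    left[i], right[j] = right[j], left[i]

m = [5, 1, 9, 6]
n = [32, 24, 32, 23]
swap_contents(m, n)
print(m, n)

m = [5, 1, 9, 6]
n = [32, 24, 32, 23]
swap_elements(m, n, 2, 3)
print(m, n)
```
[5, 1, 9, 6] [32, 24, 32, 23]
[5, 1, 23, 6] [32, 24, 32, 9]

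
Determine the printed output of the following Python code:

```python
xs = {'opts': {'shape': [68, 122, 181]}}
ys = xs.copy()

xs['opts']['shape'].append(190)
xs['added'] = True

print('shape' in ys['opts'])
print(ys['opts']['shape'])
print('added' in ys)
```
True
[68, 122, 181, 190]
False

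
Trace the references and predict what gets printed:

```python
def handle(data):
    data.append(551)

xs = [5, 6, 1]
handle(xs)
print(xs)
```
[5, 6, 1, 551]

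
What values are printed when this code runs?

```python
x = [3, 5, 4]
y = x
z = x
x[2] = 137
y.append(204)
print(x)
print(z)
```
[3, 5, 137, 204]
[3, 5, 137, 204]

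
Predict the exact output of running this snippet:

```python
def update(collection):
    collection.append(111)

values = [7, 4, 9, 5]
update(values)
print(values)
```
[7, 4, 9, 5, 111]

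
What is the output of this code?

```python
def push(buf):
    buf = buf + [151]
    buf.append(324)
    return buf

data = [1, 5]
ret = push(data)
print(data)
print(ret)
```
[1, 5]
[1, 5, 151, 324]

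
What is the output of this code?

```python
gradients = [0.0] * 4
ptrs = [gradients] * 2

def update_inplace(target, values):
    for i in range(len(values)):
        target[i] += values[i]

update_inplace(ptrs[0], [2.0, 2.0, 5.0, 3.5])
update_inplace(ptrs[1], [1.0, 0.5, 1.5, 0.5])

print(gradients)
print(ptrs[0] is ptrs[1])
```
[3.0, 2.5, 6.5, 4.0]
True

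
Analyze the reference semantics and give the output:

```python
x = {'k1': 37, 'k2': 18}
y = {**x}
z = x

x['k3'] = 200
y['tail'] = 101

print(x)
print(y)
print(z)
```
{'k1': 37, 'k2': 18, 'k3': 200}
{'k1': 37, 'k2': 18, 'tail': 101}
{'k1': 37, 'k2': 18, 'k3': 200}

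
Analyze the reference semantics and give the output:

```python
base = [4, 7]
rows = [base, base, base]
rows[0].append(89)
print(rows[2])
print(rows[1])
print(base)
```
[4, 7, 89]
[4, 7, 89]
[4, 7, 89]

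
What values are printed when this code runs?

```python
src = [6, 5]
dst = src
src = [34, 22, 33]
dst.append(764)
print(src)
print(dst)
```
[34, 22, 33]
[6, 5, 764]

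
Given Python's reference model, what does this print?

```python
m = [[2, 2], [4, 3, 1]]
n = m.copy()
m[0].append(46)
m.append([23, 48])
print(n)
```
[[2, 2, 46], [4, 3, 1]]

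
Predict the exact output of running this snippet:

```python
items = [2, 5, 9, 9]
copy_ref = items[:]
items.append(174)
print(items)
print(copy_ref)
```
[2, 5, 9, 9, 174]
[2, 5, 9, 9]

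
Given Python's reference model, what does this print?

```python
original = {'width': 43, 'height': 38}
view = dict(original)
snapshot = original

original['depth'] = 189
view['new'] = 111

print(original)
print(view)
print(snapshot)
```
{'width': 43, 'height': 38, 'depth': 189}
{'width': 43, 'height': 38, 'new': 111}
{'width': 43, 'height': 38, 'depth': 189}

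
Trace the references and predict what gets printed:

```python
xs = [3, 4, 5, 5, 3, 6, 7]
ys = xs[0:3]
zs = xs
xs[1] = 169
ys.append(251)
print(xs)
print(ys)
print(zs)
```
[3, 169, 5, 5, 3, 6, 7]
[3, 4, 5, 251]
[3, 169, 5, 5, 3, 6, 7]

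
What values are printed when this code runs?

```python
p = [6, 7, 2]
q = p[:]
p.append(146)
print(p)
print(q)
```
[6, 7, 2, 146]
[6, 7, 2]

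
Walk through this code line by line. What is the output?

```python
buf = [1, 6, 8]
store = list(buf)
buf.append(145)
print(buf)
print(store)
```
[1, 6, 8, 145]
[1, 6, 8]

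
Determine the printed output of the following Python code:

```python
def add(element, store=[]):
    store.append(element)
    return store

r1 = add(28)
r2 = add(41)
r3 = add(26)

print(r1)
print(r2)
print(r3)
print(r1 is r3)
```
[28, 41, 26]
[28, 41, 26]
[28, 41, 26]
True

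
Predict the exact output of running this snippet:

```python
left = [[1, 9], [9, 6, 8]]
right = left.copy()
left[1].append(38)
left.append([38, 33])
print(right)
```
[[1, 9], [9, 6, 8, 38]]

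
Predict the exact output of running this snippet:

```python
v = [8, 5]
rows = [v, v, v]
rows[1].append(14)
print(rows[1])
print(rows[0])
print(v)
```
[8, 5, 14]
[8, 5, 14]
[8, 5, 14]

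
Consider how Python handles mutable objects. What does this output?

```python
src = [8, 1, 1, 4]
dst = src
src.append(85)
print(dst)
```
[8, 1, 1, 4, 85]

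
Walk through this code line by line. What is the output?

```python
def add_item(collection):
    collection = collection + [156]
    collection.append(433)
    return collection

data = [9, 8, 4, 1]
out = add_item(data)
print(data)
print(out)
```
[9, 8, 4, 1]
[9, 8, 4, 1, 156, 433]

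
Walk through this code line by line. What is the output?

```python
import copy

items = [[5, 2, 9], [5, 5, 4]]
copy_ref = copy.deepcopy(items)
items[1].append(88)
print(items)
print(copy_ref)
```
[[5, 2, 9], [5, 5, 4, 88]]
[[5, 2, 9], [5, 5, 4]]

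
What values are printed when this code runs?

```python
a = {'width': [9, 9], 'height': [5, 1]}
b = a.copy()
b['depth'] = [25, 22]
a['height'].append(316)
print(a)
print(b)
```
{'width': [9, 9], 'height': [5, 1, 316]}
{'width': [9, 9], 'height': [5, 1, 316], 'depth': [25, 22]}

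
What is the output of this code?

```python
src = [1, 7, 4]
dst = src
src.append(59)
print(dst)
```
[1, 7, 4, 59]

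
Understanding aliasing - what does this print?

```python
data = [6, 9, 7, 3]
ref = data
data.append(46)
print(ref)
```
[6, 9, 7, 3, 46]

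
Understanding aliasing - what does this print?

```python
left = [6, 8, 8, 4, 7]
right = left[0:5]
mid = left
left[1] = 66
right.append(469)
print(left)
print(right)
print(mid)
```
[6, 66, 8, 4, 7]
[6, 8, 8, 4, 7, 469]
[6, 66, 8, 4, 7]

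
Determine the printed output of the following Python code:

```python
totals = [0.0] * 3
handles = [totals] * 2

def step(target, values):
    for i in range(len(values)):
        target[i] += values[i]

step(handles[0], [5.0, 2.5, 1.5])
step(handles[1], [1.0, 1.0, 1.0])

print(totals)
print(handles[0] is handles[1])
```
[6.0, 3.5, 2.5]
True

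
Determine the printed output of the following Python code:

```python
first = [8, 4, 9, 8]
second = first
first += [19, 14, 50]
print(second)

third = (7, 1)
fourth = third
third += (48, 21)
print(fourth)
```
[8, 4, 9, 8, 19, 14, 50]
(7, 1)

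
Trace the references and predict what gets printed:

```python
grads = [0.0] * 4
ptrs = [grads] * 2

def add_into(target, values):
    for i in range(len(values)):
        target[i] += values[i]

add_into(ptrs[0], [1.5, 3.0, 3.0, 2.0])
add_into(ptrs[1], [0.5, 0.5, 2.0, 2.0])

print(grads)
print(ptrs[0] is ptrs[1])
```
[2.0, 3.5, 5.0, 4.0]
True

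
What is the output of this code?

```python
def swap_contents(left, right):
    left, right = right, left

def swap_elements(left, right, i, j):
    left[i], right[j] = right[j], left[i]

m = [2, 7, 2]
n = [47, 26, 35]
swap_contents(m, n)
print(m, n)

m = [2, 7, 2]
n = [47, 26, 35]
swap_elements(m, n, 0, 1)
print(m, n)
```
[2, 7, 2] [47, 26, 35]
[26, 7, 2] [47, 2, 35]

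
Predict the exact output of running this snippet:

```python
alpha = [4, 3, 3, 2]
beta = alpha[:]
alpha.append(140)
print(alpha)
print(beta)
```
[4, 3, 3, 2, 140]
[4, 3, 3, 2]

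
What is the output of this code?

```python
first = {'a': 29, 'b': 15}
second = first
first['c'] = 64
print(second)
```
{'a': 29, 'b': 15, 'c': 64}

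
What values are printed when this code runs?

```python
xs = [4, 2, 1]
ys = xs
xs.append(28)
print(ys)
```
[4, 2, 1, 28]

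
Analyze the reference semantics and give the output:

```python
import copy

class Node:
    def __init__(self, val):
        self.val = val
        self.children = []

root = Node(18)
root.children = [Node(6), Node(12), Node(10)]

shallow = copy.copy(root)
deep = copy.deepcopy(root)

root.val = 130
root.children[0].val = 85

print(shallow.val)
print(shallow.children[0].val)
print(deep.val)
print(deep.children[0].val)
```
18
85
18
6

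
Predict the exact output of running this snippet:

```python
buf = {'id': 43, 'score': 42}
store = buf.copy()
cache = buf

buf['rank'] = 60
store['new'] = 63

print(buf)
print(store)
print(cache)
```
{'id': 43, 'score': 42, 'rank': 60}
{'id': 43, 'score': 42, 'new': 63}
{'id': 43, 'score': 42, 'rank': 60}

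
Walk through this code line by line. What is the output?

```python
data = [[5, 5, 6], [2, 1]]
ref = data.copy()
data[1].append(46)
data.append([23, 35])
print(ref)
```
[[5, 5, 6], [2, 1, 46]]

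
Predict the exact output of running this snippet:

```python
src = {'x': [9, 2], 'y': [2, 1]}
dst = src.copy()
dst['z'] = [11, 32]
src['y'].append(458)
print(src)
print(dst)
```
{'x': [9, 2], 'y': [2, 1, 458]}
{'x': [9, 2], 'y': [2, 1, 458], 'z': [11, 32]}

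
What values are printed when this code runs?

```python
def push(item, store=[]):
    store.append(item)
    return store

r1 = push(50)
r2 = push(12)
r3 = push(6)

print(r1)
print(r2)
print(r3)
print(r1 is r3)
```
[50, 12, 6]
[50, 12, 6]
[50, 12, 6]
True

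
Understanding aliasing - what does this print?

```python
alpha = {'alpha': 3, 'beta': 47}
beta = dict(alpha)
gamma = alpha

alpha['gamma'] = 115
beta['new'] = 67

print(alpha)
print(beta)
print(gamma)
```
{'alpha': 3, 'beta': 47, 'gamma': 115}
{'alpha': 3, 'beta': 47, 'new': 67}
{'alpha': 3, 'beta': 47, 'gamma': 115}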